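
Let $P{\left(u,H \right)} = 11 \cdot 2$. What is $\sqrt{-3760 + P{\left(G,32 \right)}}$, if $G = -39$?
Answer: $i \sqrt{3738} \approx 61.139 i$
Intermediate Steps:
$P{\left(u,H \right)} = 22$
$\sqrt{-3760 + P{\left(G,32 \right)}} = \sqrt{-3760 + 22} = \sqrt{-3738} = i \sqrt{3738}$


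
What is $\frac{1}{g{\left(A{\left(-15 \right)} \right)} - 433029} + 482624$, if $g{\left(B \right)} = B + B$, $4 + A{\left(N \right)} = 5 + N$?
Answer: $\frac{209003701567}{433057} \approx 4.8262 \cdot 10^{5}$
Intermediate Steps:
$A{\left(N \right)} = 1 + N$ ($A{\left(N \right)} = -4 + \left(5 + N\right) = 1 + N$)
$g{\left(B \right)} = 2 B$
$\frac{1}{g{\left(A{\left(-15 \right)} \right)} - 433029} + 482624 = \frac{1}{2 \left(1 - 15\right) - 433029} + 482624 = \frac{1}{2 \left(-14\right) - 433029} + 482624 = \frac{1}{-28 - 433029} + 482624 = \frac{1}{-433057} + 482624 = - \frac{1}{433057} + 482624 = \frac{209003701567}{433057}$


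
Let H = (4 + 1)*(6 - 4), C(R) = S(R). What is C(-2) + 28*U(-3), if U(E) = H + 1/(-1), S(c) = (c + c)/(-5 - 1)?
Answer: 758/3 ≈ 252.67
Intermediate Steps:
S(c) = -c/3 (S(c) = (2*c)/(-6) = (2*c)*(-1/6) = -c/3)
C(R) = -R/3
H = 10 (H = 5*2 = 10)
U(E) = 9 (U(E) = 10 + 1/(-1) = 10 - 1 = 9)
C(-2) + 28*U(-3) = -1/3*(-2) + 28*9 = 2/3 + 252 = 758/3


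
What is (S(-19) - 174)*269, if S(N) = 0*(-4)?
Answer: -46806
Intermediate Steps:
S(N) = 0
(S(-19) - 174)*269 = (0 - 174)*269 = -174*269 = -46806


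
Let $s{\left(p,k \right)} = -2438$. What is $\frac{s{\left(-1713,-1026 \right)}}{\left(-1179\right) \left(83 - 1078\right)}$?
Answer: $- \frac{2438}{1173105} \approx -0.0020782$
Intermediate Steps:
$\frac{s{\left(-1713,-1026 \right)}}{\left(-1179\right) \left(83 - 1078\right)} = - \frac{2438}{\left(-1179\right) \left(83 - 1078\right)} = - \frac{2438}{\left(-1179\right) \left(-995\right)} = - \frac{2438}{1173105}$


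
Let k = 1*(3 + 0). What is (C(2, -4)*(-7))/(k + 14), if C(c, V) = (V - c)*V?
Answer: -168/17 ≈ -9.8824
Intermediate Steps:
k = 3 (k = 1*3 = 3)
C(c, V) = V*(V - c)
(C(2, -4)*(-7))/(k + 14) = (-4*(-4 - 1*2)*(-7))/(3 + 14) = (-4*(-4 - 2)*(-7))/17 = (-4*(-6)*(-7))*(1/17) = (24*(-7))*(1/17) = -168*1/17 = -168/17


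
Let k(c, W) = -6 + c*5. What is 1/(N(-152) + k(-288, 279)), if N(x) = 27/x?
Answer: -152/219819 ≈ -0.00069148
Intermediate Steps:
k(c, W) = -6 + 5*c
1/(N(-152) + k(-288, 279)) = 1/(27/(-152) + (-6 + 5*(-288))) = 1/(27*(-1/152) + (-6 - 1440)) = 1/(-27/152 - 1446) = 1/(-219819/152) = -152/219819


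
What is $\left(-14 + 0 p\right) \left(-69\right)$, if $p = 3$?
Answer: $966$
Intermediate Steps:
$\left(-14 + 0 p\right) \left(-69\right) = \left(-14 + 0 \cdot 3\right) \left(-69\right) = \left(-14 + 0\right) \left(-69\right) = \left(-14\right) \left(-69\right) = 966$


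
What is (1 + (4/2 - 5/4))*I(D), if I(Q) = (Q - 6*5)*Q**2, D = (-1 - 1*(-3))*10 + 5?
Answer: -21875/4 ≈ -5468.8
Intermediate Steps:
D = 25 (D = (-1 + 3)*10 + 5 = 2*10 + 5 = 20 + 5 = 25)
I(Q) = Q**2*(-30 + Q) (I(Q) = (Q - 30)*Q**2 = (-30 + Q)*Q**2 = Q**2*(-30 + Q))
(1 + (4/2 - 5/4))*I(D) = (1 + (4/2 - 5/4))*(25**2*(-30 + 25)) = (1 + (4*(1/2) - 5*1/4))*(625*(-5)) = (1 + (2 - 5/4))*(-3125) = (1 + 3/4)*(-3125) = (7/4)*(-3125) = -21875/4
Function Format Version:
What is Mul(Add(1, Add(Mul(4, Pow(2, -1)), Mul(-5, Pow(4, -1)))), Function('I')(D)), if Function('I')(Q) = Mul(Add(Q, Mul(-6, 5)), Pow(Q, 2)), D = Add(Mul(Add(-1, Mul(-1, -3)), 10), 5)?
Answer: Rational(-21875, 4) ≈ -5468.8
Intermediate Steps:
D = 25 (D = Add(Mul(Add(-1, 3), 10), 5) = Add(Mul(2, 10), 5) = Add(20, 5) = 25)
Function('I')(Q) = Mul(Pow(Q, 2), Add(-30, Q)) (Function('I')(Q) = Mul(Add(Q, -30), Pow(Q, 2)) = Mul(Add(-30, Q), Pow(Q, 2)) = Mul(Pow(Q, 2), Add(-30, Q)))
Mul(Add(1, Add(Mul(4, Pow(2, -1)), Mul(-5, Pow(4, -1)))), Function('I')(D)) = Mul(Add(1, Add(Mul(4, Pow(2, -1)), Mul(-5, Pow(4, -1)))), Mul(Pow(25, 2), Add(-30, 25))) = Mul(Add(1, Add(Mul(4, Rational(1, 2)), Mul(-5, Rational(1, 4)))), Mul(625, -5)) = Mul(Add(1, Add(2, Rational(-5, 4))), -3125) = Mul(Add(1, Rational(3, 4)), -3125) = Mul(Rational(7, 4), -3125) = Rational(-21875, 4)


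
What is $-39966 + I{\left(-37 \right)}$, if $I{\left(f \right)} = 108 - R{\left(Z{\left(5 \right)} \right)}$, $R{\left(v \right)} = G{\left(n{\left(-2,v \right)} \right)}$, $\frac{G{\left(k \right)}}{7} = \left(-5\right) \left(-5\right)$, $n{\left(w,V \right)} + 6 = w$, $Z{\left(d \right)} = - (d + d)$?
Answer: $-40033$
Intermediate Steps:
$Z{\left(d \right)} = - 2 d$
$n{\left(w,V \right)} = -6 + w$
$G{\left(k \right)} = 175$ ($G{\left(k \right)} = 7 \left(\left(-5\right) \left(-5\right)\right) = 7 \cdot 25 = 175$)
$R{\left(v \right)} = 175$
$I{\left(f \right)} = -67$ ($I{\left(f \right)} = 108 - 175 = -67$)
$-39966 + I{\left(-37 \right)} = -39966 - 67 = -40033$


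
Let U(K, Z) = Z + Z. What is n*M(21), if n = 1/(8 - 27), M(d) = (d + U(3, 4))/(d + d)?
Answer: -29/798 ≈ -0.036341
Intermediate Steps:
U(K, Z) = 2*Z
M(d) = (8 + d)/(2*d) (M(d) = (d + 2*4)/(d + d) = (d + 8)/((2*d)) = (8 + d)*(1/(2*d)) = (8 + d)/(2*d))
n = -1/19 (n = 1/(-19) = -1/19 ≈ -0.052632)
n*M(21) = -(8 + 21)/(38*21) = -29/(38*21) = -1/19*29/42 = -29/798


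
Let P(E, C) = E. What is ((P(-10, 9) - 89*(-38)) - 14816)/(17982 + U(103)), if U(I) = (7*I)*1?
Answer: -11444/18703 ≈ -0.61188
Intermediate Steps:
U(I) = 7*I
((P(-10, 9) - 89*(-38)) - 14816)/(17982 + U(103)) = ((-10 - 89*(-38)) - 14816)/(17982 + 7*103) = ((-10 + 3382) - 14816)/(17982 + 721) = (3372 - 14816)/18703 = -11444*1/18703 = -11444/18703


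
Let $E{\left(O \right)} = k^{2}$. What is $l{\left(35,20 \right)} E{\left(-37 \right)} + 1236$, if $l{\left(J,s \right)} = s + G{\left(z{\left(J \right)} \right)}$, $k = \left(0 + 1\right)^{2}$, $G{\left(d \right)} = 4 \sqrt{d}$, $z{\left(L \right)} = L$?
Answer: $1256 + 4 \sqrt{35} \approx 1279.7$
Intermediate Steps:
$k = 1$ ($k = 1^{2} = 1$)
$E{\left(O \right)} = 1$ ($E{\left(O \right)} = 1^{2} = 1$)
$l{\left(J,s \right)} = s + 4 \sqrt{J}$
$l{\left(35,20 \right)} E{\left(-37 \right)} + 1236 = \left(20 + 4 \sqrt{35}\right) 1 + 1236 = \left(20 + 4 \sqrt{35}\right) + 1236 = 1256 + 4 \sqrt{35}$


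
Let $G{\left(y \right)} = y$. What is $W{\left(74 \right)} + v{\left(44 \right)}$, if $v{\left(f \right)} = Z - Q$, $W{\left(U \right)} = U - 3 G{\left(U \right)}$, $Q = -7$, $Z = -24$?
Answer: $-165$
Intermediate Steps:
$W{\left(U \right)} = - 2 U$ ($W{\left(U \right)} = U - 3 U = - 2 U$)
$v{\left(f \right)} = -17$ ($v{\left(f \right)} = -24 - -7 = -24 + 7 = -17$)
$W{\left(74 \right)} + v{\left(44 \right)} = \left(-2\right) 74 - 17 = -148 - 17 = -165$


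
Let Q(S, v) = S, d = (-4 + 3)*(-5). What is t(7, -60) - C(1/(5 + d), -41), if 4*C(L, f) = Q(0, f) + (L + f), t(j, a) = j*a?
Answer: -16391/40 ≈ -409.77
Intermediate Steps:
d = 5 (d = -1*(-5) = 5)
t(j, a) = a*j
C(L, f) = L/4 + f/4 (C(L, f) = (0 + (L + f))/4 = (L + f)/4 = L/4 + f/4)
t(7, -60) - C(1/(5 + d), -41) = -60*7 - (1/(4*(5 + 5)) + (1/4)*(-41)) = -420 - ((1/4)/10 - 41/4) = -420 - ((1/4)*(1/10) - 41/4) = -420 - (1/40 - 41/4) = -420 - 1*(-409/40) = -420 + 409/40 = -16391/40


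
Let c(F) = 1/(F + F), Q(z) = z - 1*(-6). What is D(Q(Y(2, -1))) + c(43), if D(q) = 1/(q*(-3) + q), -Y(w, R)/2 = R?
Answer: -35/688 ≈ -0.050872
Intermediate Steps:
Y(w, R) = -2*R
Q(z) = 6 + z (Q(z) = z + 6 = 6 + z)
c(F) = 1/(2*F)
D(q) = -1/(2*q) (D(q) = 1/(-3*q + q) = 1/(-2*q) = -1/(2*q))
D(Q(Y(2, -1))) + c(43) = -1/(2*(6 - 2*(-1))) + (½)/43 = -1/(2*(6 + 2)) + (½)*(1/43) = -½/8 + 1/86 = -½*⅛ + 1/86 = -1/16 + 1/86 = -35/688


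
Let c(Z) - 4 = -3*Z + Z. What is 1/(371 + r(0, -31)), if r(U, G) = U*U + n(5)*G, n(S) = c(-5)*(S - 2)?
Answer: -1/931 ≈ -0.0010741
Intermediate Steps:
c(Z) = 4 - 2*Z (c(Z) = 4 + (-3*Z + Z) = 4 - 2*Z)
n(S) = -28 + 14*S (n(S) = (4 - 2*(-5))*(S - 2) = (4 + 10)*(-2 + S) = 14*(-2 + S) = -28 + 14*S)
r(U, G) = U² + 42*G (r(U, G) = U*U + (-28 + 14*5)*G = U² + (-28 + 70)*G = U² + 42*G)
1/(371 + r(0, -31)) = 1/(371 + (0² + 42*(-31))) = 1/(371 + (0 - 1302)) = 1/(371 - 1302) = 1/(-931) = -1/931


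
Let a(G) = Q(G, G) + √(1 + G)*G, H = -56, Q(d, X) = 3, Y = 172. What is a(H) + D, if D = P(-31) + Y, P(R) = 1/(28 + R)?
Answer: 524/3 - 56*I*√55 ≈ 174.67 - 415.31*I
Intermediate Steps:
a(G) = 3 + G*√(1 + G) (a(G) = 3 + √(1 + G)*G = 3 + G*√(1 + G))
D = 515/3 (D = 1/(28 - 31) + 172 = 1/(-3) + 172 = -⅓ + 172 = 515/3 ≈ 171.67)
a(H) + D = (3 - 56*√(1 - 56)) + 515/3 = (3 - 56*I*√55) + 515/3 = 524/3 - 56*I*√55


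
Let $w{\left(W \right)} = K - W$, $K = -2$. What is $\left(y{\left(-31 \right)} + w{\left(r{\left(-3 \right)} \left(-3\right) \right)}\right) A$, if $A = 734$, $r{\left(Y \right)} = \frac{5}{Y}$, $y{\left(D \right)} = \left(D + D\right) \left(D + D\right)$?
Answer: $2816358$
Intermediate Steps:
$y{\left(D \right)} = 4 D^{2}$ ($y{\left(D \right)} = 2 D 2 D = 4 D^{2}$)
$w{\left(W \right)} = -2 - W$
$\left(y{\left(-31 \right)} + w{\left(r{\left(-3 \right)} \left(-3\right) \right)}\right) A = \left(4 \left(-31\right)^{2} - \left(2 + \frac{5}{-3} \left(-3\right)\right)\right) 734 = \left(4 \cdot 961 - \left(2 + 5 \left(- \frac{1}{3}\right) \left(-3\right)\right)\right) 734 = \left(3844 - \left(2 - -5\right)\right) 734 = \left(3844 - 7\right) 734 = 3837 \cdot 734 = 2816358$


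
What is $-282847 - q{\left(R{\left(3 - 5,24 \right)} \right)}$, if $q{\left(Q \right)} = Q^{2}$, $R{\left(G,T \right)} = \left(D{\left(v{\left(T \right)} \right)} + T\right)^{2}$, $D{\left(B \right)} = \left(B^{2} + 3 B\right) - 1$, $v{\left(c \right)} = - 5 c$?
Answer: $-39112169562667808$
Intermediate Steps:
$D{\left(B \right)} = -1 + B^{2} + 3 B$
$R{\left(G,T \right)} = \left(-1 - 14 T + 25 T^{2}\right)^{2}$ ($R{\left(G,T \right)} = \left(\left(-1 + \left(- 5 T\right)^{2} + 3 \left(- 5 T\right)\right) + T\right)^{2} = \left(\left(-1 + 25 T^{2} - 15 T\right) + T\right)^{2} = \left(\left(-1 - 15 T + 25 T^{2}\right) + T\right)^{2} = \left(-1 - 14 T + 25 T^{2}\right)^{2}$)
$-282847 - q{\left(R{\left(3 - 5,24 \right)} \right)} = -282847 - \left(\left(-1 - 336 + 25 \cdot 24^{2}\right)^{2}\right)^{2} = -282847 - \left(\left(-1 - 336 + 25 \cdot 576\right)^{2}\right)^{2} = -282847 - \left(\left(-1 - 336 + 14400\right)^{2}\right)^{2} = -282847 - \left(14063^{2}\right)^{2} = -282847 - 197767969^{2} = -282847 - 39112169562384961 = -39112169562667808$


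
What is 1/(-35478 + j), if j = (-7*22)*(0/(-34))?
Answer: -1/35478 ≈ -2.8186e-5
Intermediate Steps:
j = 0 (j = -0*(-1)/34 = -154*0 = 0)
1/(-35478 + j) = 1/(-35478 + 0) = 1/(-35478) = -1/35478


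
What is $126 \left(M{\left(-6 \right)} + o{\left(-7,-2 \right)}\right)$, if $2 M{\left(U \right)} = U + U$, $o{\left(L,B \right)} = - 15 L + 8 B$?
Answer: $10458$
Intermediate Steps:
$M{\left(U \right)} = U$ ($M{\left(U \right)} = \frac{U + U}{2} = \frac{2 U}{2} = U$)
$126 \left(M{\left(-6 \right)} + o{\left(-7,-2 \right)}\right) = 126 \left(-6 + \left(\left(-15\right) \left(-7\right) + 8 \left(-2\right)\right)\right) = 126 \left(-6 + \left(105 - 16\right)\right) = 126 \left(-6 + 89\right) = 126 \cdot 83 = 10458$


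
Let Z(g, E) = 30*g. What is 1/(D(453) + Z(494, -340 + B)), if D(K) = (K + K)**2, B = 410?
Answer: 1/835656 ≈ 1.1967e-6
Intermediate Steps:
D(K) = 4*K**2 (D(K) = (2*K)**2 = 4*K**2)
1/(D(453) + Z(494, -340 + B)) = 1/(4*453**2 + 30*494) = 1/(4*205209 + 14820) = 1/(820836 + 14820) = 1/835656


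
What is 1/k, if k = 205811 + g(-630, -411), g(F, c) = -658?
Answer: 1/205153 ≈ 4.8744e-6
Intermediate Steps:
k = 205153 (k = 205811 - 658 = 205153)
1/k = 1/205153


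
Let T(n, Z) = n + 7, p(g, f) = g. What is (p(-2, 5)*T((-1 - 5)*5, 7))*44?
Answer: 2024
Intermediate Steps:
T(n, Z) = 7 + n
(p(-2, 5)*T((-1 - 5)*5, 7))*44 = -2*(7 + (-1 - 5)*5)*44 = -2*(7 - 6*5)*44 = -2*(7 - 30)*44 = -2*(-23)*44 = 46*44 = 2024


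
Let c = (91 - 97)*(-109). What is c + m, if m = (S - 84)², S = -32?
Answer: 14110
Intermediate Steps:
c = 654 (c = -6*(-109) = 654)
m = 13456 (m = (-32 - 84)² = (-116)² = 13456)
c + m = 654 + 13456 = 14110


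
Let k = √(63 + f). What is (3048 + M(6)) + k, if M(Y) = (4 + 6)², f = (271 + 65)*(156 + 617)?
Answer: 3148 + √259791 ≈ 3657.7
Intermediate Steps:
f = 259728 (f = 336*773 = 259728)
M(Y) = 100 (M(Y) = 10² = 100)
k = √259791 (k = √(63 + 259728) = √259791 ≈ 509.70)
(3048 + M(6)) + k = (3048 + 100) + √259791 = 3148 + √259791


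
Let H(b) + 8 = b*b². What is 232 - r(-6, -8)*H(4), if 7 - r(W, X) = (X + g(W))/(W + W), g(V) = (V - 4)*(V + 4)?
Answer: -216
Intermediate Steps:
H(b) = -8 + b³ (H(b) = -8 + b*b² = -8 + b³)
g(V) = (-4 + V)*(4 + V)
r(W, X) = 7 - (-16 + X + W²)/(2*W) (r(W, X) = 7 - (X + (-16 + W²))/(W + W) = 7 - (-16 + X + W²)/(2*W))
232 - r(-6, -8)*H(4) = 232 - (½)*(16 - 1*(-8) - 1*(-6)² + 14*(-6))/(-6)*(-8 + 4³) = 232 - (½)*(-⅙)*(16 + 8 - 1*36 - 84)*(-8 + 64) = 232 - (½)*(-⅙)*(16 + 8 - 36 - 84)*56 = 232 - (½)*(-⅙)*(-96)*56 = 232 - 8*56 = 232 - 1*448 = 232 - 448 = -216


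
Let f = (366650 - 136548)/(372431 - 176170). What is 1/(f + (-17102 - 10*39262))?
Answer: -196261/80412219340 ≈ -2.4407e-6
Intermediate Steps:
f = 230102/196261 ≈ 1.1724
1/(f + (-17102 - 10*39262)) = 1/(230102/196261 + (-17102 - 10*39262)) = 1/(230102/196261 + (-17102 - 1*392620)) = 1/(230102/196261 + (-17102 - 392620)) = 1/(230102/196261 - 409722) = 1/(-80412219340/196261) = -196261/80412219340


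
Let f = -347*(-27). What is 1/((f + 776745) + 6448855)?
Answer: 1/7234969 ≈ 1.3822e-7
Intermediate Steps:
f = 9369
1/((f + 776745) + 6448855) = 1/((9369 + 776745) + 6448855) = 1/(786114 + 6448855) = 1/7234969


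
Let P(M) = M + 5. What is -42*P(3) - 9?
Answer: -345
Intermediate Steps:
P(M) = 5 + M
-42*P(3) - 9 = -42*(5 + 3) - 9 = -42*8 - 9 = -336 - 9 = -345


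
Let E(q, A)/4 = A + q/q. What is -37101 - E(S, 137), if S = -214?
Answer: -37653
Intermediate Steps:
E(q, A) = 4 + 4*A (E(q, A) = 4*(A + q/q) = 4*(A + 1) = 4*(1 + A) = 4 + 4*A)
-37101 - E(S, 137) = -37101 - (4 + 4*137) = -37101 - (4 + 548) = -37101 - 1*552 = -37101 - 552 = -37653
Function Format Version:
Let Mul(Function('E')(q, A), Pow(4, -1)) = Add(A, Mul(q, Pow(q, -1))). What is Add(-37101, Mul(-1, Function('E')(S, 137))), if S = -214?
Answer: -37653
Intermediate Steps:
Function('E')(q, A) = Add(4, Mul(4, A)) (Function('E')(q, A) = Mul(4, Add(A, Mul(q, Pow(q, -1)))) = Mul(4, Add(A, 1)) = Mul(4, Add(1, A)) = Add(4, Mul(4, A)))
Add(-37101, Mul(-1, Function('E')(S, 137))) = Add(-37101, Mul(-1, Add(4, Mul(4, 137)))) = Add(-37101, Mul(-1, Add(4, 548))) = Add(-37101, Mul(-1, 552)) = Add(-37101, -552) = -37653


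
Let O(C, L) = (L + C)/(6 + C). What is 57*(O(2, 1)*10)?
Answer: 855/4 ≈ 213.75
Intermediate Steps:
O(C, L) = (C + L)/(6 + C)
57*(O(2, 1)*10) = 57*(((2 + 1)/(6 + 2))*10) = 57*((3/8)*10) = 57*(15/4) = 855/4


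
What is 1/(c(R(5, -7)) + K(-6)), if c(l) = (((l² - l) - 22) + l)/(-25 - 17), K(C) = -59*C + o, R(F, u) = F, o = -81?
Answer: 14/3821 ≈ 0.0036640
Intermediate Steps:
K(C) = -81 - 59*C (K(C) = -59*C - 81 = -81 - 59*C)
c(l) = 11/21 - l²/42 (c(l) = ((-22 + l² - l) + l)/(-42) = (-22 + l²)*(-1/42) = 11/21 - l²/42)
1/(c(R(5, -7)) + K(-6)) = 1/((11/21 - 1/42*5²) + (-81 - 59*(-6))) = 1/((11/21 - 1/42*25) + (-81 + 354)) = 1/((11/21 - 25/42) + 273) = 1/(-1/14 + 273) = 1/(3821/14) = 14/3821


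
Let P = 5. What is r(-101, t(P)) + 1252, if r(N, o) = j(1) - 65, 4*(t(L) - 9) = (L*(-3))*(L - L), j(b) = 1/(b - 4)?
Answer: 3560/3 ≈ 1186.7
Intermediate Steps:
j(b) = 1/(-4 + b)
t(L) = 9 (t(L) = 9 + ((L*(-3))*(L - L))/4 = 9 + (-3*L*0)/4 = 9 + (¼)*0 = 9 + 0 = 9)
r(N, o) = -196/3 (r(N, o) = 1/(-4 + 1) - 65 = 1/(-3) - 65 = -⅓ - 65 = -196/3)
r(-101, t(P)) + 1252 = -196/3 + 1252 = 3560/3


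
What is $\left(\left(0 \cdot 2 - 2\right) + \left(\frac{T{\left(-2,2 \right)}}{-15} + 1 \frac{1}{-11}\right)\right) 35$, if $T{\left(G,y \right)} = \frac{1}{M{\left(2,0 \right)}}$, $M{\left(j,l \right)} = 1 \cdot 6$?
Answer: $- \frac{14567}{198} \approx -73.571$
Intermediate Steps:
$M{\left(j,l \right)} = 6$
$T{\left(G,y \right)} = \frac{1}{6}$
$\left(\left(0 \cdot 2 - 2\right) + \left(\frac{T{\left(-2,2 \right)}}{-15} + 1 \frac{1}{-11}\right)\right) 35 = \left(\left(0 \cdot 2 - 2\right) + \left(\frac{1}{6 \left(-15\right)} + 1 \frac{1}{-11}\right)\right) 35 = \left(\left(0 - 2\right) + \left(\frac{1}{6} \left(- \frac{1}{15}\right) + 1 \left(- \frac{1}{11}\right)\right)\right) 35 = \left(-2 - \frac{101}{990}\right) 35 = \left(- \frac{2081}{990}\right) 35 = - \frac{14567}{198}$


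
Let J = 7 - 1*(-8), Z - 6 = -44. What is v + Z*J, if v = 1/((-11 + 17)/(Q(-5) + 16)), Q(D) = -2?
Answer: -1703/3 ≈ -567.67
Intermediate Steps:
Z = -38 (Z = 6 - 44 = -38)
v = 7/3 (v = 1/((-11 + 17)/(-2 + 16)) = 1/(6/14) = 1/(6*(1/14)) = 1/(3/7) = 7/3 ≈ 2.3333)
J = 15 (J = 7 + 8 = 15)
v + Z*J = 7/3 - 38*15 = 7/3 - 570 = -1703/3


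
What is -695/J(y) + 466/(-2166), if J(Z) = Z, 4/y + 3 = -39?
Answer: 15805919/2166 ≈ 7297.3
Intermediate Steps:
y = -2/21 (y = 4/(-3 - 39) = 4/(-42) = 4*(-1/42) = -2/21 ≈ -0.095238)
-695/J(y) + 466/(-2166) = -695/(-2/21) + 466/(-2166) = -695*(-21/2) + 466*(-1/2166) = 14595/2 - 233/1083 = 15805919/2166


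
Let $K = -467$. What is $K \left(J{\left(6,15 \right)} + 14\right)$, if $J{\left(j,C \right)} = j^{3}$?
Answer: $-107410$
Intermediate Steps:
$K \left(J{\left(6,15 \right)} + 14\right) = - 467 \left(6^{3} + 14\right) = - 467 \left(216 + 14\right) = \left(-467\right) 230 = -107410$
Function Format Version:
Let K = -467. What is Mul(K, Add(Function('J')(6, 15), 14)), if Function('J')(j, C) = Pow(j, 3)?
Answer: -107410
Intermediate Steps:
Mul(K, Add(Function('J')(6, 15), 14)) = Mul(-467, Add(Pow(6, 3), 14)) = Mul(-467, Add(216, 14)) = Mul(-467, 230) = -107410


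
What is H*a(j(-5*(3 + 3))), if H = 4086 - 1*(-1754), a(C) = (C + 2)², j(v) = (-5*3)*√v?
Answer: -39396640 - 350400*I*√30 ≈ -3.9397e+7 - 1.9192e+6*I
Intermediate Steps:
j(v) = -15*√v
a(C) = (2 + C)²
H = 5840 (H = 4086 + 1754 = 5840)
H*a(j(-5*(3 + 3))) = 5840*(2 - 15*I*√5*√(3 + 3))² = 5840*(2 - 15*I*√30)²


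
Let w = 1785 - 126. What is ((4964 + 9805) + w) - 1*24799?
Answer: -8371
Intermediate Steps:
w = 1659
((4964 + 9805) + w) - 1*24799 = ((4964 + 9805) + 1659) - 1*24799 = (14769 + 1659) - 24799 = 16428 - 24799 = -8371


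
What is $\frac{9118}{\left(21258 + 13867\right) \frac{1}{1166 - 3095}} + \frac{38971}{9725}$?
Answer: $- \frac{6787219703}{13663625} \approx -496.74$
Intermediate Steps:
$\frac{9118}{\left(21258 + 13867\right) \frac{1}{1166 - 3095}} + \frac{38971}{9725} = \frac{9118}{35125 \frac{1}{-1929}} + 38971 \cdot \frac{1}{9725} = \frac{9118}{35125 \left(- \frac{1}{1929}\right)} + \frac{38971}{9725} = \frac{9118}{- \frac{35125}{1929}} + \frac{38971}{9725} = 9118 \left(- \frac{1929}{35125}\right) + \frac{38971}{9725} = - \frac{17588622}{35125} + \frac{38971}{9725} = - \frac{6787219703}{13663625}$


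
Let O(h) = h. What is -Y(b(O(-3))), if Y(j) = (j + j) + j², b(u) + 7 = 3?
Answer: -8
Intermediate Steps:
b(u) = -4 (b(u) = -7 + 3 = -4)
Y(j) = j² + 2*j (Y(j) = 2*j + j² = j² + 2*j)
-Y(b(O(-3))) = -(-4)*(2 - 4) = -(-4)*(-2) = -1*8 = -8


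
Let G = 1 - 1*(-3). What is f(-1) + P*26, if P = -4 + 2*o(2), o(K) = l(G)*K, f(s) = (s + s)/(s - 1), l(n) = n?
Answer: 313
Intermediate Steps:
G = 4 (G = 1 + 3 = 4)
f(s) = 2*s/(-1 + s) (f(s) = (2*s)/(-1 + s) = 2*s/(-1 + s))
o(K) = 4*K
P = 12 (P = -4 + 2*(4*2) = -4 + 2*8 = -4 + 16 = 12)
f(-1) + P*26 = 2*(-1)/(-1 - 1) + 12*26 = 2*(-1)/(-2) + 312 = 2*(-1)*(-½) + 312 = 1 + 312 = 313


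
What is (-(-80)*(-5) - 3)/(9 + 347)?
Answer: -403/356 ≈ -1.1320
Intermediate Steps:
(-(-80)*(-5) - 3)/(9 + 347) = (-4*100 - 3)/356 = (-400 - 3)*(1/356) = -403*1/356 = -403/356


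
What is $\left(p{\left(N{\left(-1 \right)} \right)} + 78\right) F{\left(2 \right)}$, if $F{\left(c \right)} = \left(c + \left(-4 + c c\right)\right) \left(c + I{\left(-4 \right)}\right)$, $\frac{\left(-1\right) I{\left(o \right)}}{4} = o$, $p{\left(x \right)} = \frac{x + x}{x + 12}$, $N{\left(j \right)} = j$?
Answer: $\frac{30816}{11} \approx 2801.5$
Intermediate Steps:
$p{\left(x \right)} = \frac{2 x}{12 + x}$
$I{\left(o \right)} = - 4 o$
$F{\left(c \right)} = \left(16 + c\right) \left(-4 + c + c^{2}\right)$ ($F{\left(c \right)} = \left(c + \left(-4 + c c\right)\right) \left(c - -16\right) = \left(c + \left(-4 + c^{2}\right)\right) \left(c + 16\right) = \left(-4 + c + c^{2}\right) \left(16 + c\right) = \left(16 + c\right) \left(-4 + c + c^{2}\right)$)
$\left(p{\left(N{\left(-1 \right)} \right)} + 78\right) F{\left(2 \right)} = \left(2 \left(-1\right) \frac{1}{12 - 1} + 78\right) \left(-64 + 2^{3} + 12 \cdot 2 + 17 \cdot 2^{2}\right) = \left(2 \left(-1\right) \frac{1}{11} + 78\right) \left(-64 + 8 + 24 + 17 \cdot 4\right) = \left(2 \left(-1\right) \frac{1}{11} + 78\right) \left(-64 + 8 + 24 + 68\right) = \left(- \frac{2}{11} + 78\right) 36 = \frac{856}{11} \cdot 36 = \frac{30816}{11}$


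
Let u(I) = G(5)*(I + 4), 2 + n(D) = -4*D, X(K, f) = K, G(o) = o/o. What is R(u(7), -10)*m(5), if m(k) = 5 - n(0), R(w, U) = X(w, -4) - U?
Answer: 147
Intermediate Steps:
G(o) = 1
n(D) = -2 - 4*D
u(I) = 4 + I (u(I) = 1*(I + 4) = 1*(4 + I) = 4 + I)
R(w, U) = w - U
m(k) = 7 (m(k) = 5 - (-2 - 4*0) = 5 - (-2 + 0) = 5 - 1*(-2) = 5 + 2 = 7)
R(u(7), -10)*m(5) = ((4 + 7) - 1*(-10))*7 = (11 + 10)*7 = 21*7 = 147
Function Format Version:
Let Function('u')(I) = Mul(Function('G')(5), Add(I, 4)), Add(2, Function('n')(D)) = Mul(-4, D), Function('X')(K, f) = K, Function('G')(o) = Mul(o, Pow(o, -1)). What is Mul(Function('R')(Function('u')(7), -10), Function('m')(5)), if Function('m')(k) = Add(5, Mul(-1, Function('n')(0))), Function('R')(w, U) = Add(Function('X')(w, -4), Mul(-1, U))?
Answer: 147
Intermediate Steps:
Function('G')(o) = 1
Function('n')(D) = Add(-2, Mul(-4, D))
Function('u')(I) = Add(4, I) (Function('u')(I) = Mul(1, Add(I, 4)) = Mul(1, Add(4, I)) = Add(4, I))
Function('R')(w, U) = Add(w, Mul(-1, U))
Function('m')(k) = 7 (Function('m')(k) = Add(5, Mul(-1, Add(-2, Mul(-4, 0)))) = Add(5, Mul(-1, Add(-2, 0))) = Add(5, Mul(-1, -2)) = Add(5, 2) = 7)
Mul(Function('R')(Function('u')(7), -10), Function('m')(5)) = Mul(Add(Add(4, 7), Mul(-1, -10)), 7) = Mul(Add(11, 10), 7) = Mul(21, 7) = 147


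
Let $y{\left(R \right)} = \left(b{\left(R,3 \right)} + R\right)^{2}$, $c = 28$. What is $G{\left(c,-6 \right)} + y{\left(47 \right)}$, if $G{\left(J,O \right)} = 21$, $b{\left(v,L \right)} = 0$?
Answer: $2230$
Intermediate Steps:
$y{\left(R \right)} = R^{2}$ ($y{\left(R \right)} = \left(0 + R\right)^{2} = R^{2}$)
$G{\left(c,-6 \right)} + y{\left(47 \right)} = 21 + 47^{2} = 21 + 2209 = 2230$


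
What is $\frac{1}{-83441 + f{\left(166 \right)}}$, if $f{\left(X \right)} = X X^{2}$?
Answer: $\frac{1}{4490855} \approx 2.2267 \cdot 10^{-7}$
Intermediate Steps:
$f{\left(X \right)} = X^{3}$
$\frac{1}{-83441 + f{\left(166 \right)}} = \frac{1}{-83441 + 166^{3}} = \frac{1}{-83441 + 4574296} = \frac{1}{4490855}$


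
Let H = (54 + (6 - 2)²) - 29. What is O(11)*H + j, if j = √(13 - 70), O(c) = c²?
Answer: 4961 + I*√57 ≈ 4961.0 + 7.5498*I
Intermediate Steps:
H = 41 (H = (54 + 4²) - 29 = (54 + 16) - 29 = 70 - 29 = 41)
j = I*√57 (j = √(-57) = I*√57 ≈ 7.5498*I)
O(11)*H + j = 11²*41 + I*√57 = 121*41 + I*√57 = 4961 + I*√57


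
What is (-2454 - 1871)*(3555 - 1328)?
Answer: -9631775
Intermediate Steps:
(-2454 - 1871)*(3555 - 1328) = -4325*2227 = -9631775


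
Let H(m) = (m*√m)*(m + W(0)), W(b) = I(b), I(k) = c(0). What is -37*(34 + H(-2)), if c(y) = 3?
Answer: -1258 + 74*I*√2 ≈ -1258.0 + 104.65*I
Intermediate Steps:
I(k) = 3
W(b) = 3
H(m) = m^(3/2)*(3 + m) (H(m) = (m*√m)*(m + 3) = m^(3/2)*(3 + m))
-37*(34 + H(-2)) = -37*(34 + (-2)^(3/2)*(3 - 2)) = -37*(34 - 2*I*√2*1) = -37*(34 - 2*I*√2) = -1258 + 74*I*√2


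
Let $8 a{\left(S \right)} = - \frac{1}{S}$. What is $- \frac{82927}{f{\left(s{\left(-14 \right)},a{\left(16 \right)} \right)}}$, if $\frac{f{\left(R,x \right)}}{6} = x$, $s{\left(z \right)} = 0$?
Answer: $\frac{5307328}{3} \approx 1.7691 \cdot 10^{6}$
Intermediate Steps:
$a{\left(S \right)} = - \frac{1}{8 S}$ ($a{\left(S \right)} = \frac{\left(-1\right) \frac{1}{S}}{8} = - \frac{1}{8 S}$)
$f{\left(R,x \right)} = 6 x$
$- \frac{82927}{f{\left(s{\left(-14 \right)},a{\left(16 \right)} \right)}} = - \frac{82927}{6 \left(- \frac{1}{8 \cdot 16}\right)} = - \frac{82927}{6 \left(\left(- \frac{1}{8}\right) \frac{1}{16}\right)} = - \frac{82927}{6 \left(- \frac{1}{128}\right)} = - \frac{82927}{- \frac{3}{64}} = \left(-82927\right) \left(- \frac{64}{3}\right) = \frac{5307328}{3}$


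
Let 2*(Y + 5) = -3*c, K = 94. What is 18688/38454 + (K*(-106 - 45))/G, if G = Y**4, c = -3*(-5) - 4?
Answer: 27578747936/65733286827 ≈ 0.41956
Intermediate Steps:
c = 11 (c = 15 - 4 = 11)
Y = -43/2 (Y = -5 + (-3*11)/2 = -5 + (1/2)*(-33) = -5 - 33/2 = -43/2 ≈ -21.500)
G = 3418801/16 (G = (-43/2)**4 = 3418801/16 ≈ 2.1368e+5)
18688/38454 + (K*(-106 - 45))/G = 18688/38454 + (94*(-106 - 45))/(3418801/16) = 18688*(1/38454) + (94*(-151))*(16/3418801) = 9344/19227 - 14194*16/3418801 = 9344/19227 - 227104/3418801 = 27578747936/65733286827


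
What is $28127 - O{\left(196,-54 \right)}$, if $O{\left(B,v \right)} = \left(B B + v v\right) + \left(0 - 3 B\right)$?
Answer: $-12617$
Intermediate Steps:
$O{\left(B,v \right)} = B^{2} + v^{2} - 3 B$ ($O{\left(B,v \right)} = \left(B^{2} + v^{2}\right) - 3 B = B^{2} + v^{2} - 3 B$)
$28127 - O{\left(196,-54 \right)} = 28127 - \left(196^{2} + \left(-54\right)^{2} - 588\right) = 28127 - \left(38416 + 2916 - 588\right) = 28127 - 40744 = -12617$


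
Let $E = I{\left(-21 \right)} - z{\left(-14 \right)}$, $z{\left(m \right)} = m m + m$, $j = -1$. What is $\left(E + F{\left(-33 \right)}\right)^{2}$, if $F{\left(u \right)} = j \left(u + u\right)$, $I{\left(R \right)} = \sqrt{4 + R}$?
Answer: $\left(-116 + i \sqrt{17}\right)^{2} \approx 13439.0 - 956.56 i$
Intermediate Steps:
$z{\left(m \right)} = m + m^{2}$ ($z{\left(m \right)} = m^{2} + m = m + m^{2}$)
$F{\left(u \right)} = - 2 u$ ($F{\left(u \right)} = - (u + u) = - 2 u$)
$E = -182 + i \sqrt{17}$ ($E = \sqrt{4 - 21} - - 14 \left(1 - 14\right) = \sqrt{-17} - \left(-14\right) \left(-13\right) = i \sqrt{17} - 182 = -182 + i \sqrt{17} \approx -182.0 + 4.1231 i$)
$\left(E + F{\left(-33 \right)}\right)^{2} = \left(\left(-182 + i \sqrt{17}\right) - -66\right)^{2} = \left(\left(-182 + i \sqrt{17}\right) + 66\right)^{2} = \left(-116 + i \sqrt{17}\right)^{2}$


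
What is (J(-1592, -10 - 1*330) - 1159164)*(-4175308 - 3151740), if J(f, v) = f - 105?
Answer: 8505684268328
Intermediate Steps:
J(f, v) = -105 + f
(J(-1592, -10 - 1*330) - 1159164)*(-4175308 - 3151740) = ((-105 - 1592) - 1159164)*(-4175308 - 3151740) = (-1697 - 1159164)*(-7327048) = -1160861*(-7327048) = 8505684268328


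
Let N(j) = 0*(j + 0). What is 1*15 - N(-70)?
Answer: 15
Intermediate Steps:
N(j) = 0 (N(j) = 0*j = 0)
1*15 - N(-70) = 1*15 - 1*0 = 15 + 0 = 15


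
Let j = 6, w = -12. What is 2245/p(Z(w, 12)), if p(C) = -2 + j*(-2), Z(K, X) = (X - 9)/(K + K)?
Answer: -2245/14 ≈ -160.36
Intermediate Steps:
Z(K, X) = (-9 + X)/(2*K) (Z(K, X) = (-9 + X)/((2*K)) = (-9 + X)*(1/(2*K)) = (-9 + X)/(2*K))
p(C) = -14 (p(C) = -2 + 6*(-2) = -2 - 12 = -14)
2245/p(Z(w, 12)) = 2245/(-14) = 2245*(-1/14) = -2245/14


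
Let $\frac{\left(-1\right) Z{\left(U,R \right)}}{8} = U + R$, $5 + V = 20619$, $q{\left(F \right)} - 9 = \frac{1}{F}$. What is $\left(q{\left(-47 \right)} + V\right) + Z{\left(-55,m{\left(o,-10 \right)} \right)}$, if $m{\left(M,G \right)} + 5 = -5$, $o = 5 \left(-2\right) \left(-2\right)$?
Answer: $\frac{993720}{47} \approx 21143.0$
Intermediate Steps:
$o = 20$ ($o = \left(-10\right) \left(-2\right) = 20$)
$m{\left(M,G \right)} = -10$ ($m{\left(M,G \right)} = -5 - 5 = -10$)
$q{\left(F \right)} = 9 + \frac{1}{F}$
$V = 20614$ ($V = -5 + 20619 = 20614$)
$Z{\left(U,R \right)} = - 8 R - 8 U$ ($Z{\left(U,R \right)} = - 8 \left(U + R\right) = - 8 \left(R + U\right) = - 8 R - 8 U$)
$\left(q{\left(-47 \right)} + V\right) + Z{\left(-55,m{\left(o,-10 \right)} \right)} = \left(\left(9 + \frac{1}{-47}\right) + 20614\right) - -520 = \left(\left(9 - \frac{1}{47}\right) + 20614\right) + \left(80 + 440\right) = \left(\frac{422}{47} + 20614\right) + 520 = \frac{969280}{47} + 520 = \frac{993720}{47}$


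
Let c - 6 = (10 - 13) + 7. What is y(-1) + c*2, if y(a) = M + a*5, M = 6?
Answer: 21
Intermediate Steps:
y(a) = 6 + 5*a (y(a) = 6 + a*5 = 6 + 5*a)
c = 10 (c = 6 + ((10 - 13) + 7) = 6 + (-3 + 7) = 6 + 4 = 10)
y(-1) + c*2 = (6 + 5*(-1)) + 10*2 = (6 - 5) + 20 = 1 + 20 = 21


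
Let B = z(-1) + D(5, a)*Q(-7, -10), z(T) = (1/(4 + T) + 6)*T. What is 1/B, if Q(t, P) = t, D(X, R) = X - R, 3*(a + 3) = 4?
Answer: -1/53 ≈ -0.018868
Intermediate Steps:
a = -5/3 (a = -3 + (⅓)*4 = -3 + 4/3 = -5/3 ≈ -1.6667)
z(T) = T*(6 + 1/(4 + T)) (z(T) = (6 + 1/(4 + T))*T = T*(6 + 1/(4 + T)))
B = -53 (B = -(25 + 6*(-1))/(4 - 1) + (5 - 1*(-5/3))*(-7) = -1*(25 - 6)/3 + (5 + 5/3)*(-7) = -1*⅓*19 + (20/3)*(-7) = -19/3 - 140/3 = -53)
1/B = 1/(-53) = -1/53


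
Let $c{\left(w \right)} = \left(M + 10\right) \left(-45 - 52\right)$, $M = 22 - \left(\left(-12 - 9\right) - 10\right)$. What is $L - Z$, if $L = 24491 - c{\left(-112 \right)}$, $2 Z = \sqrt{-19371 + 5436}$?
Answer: $30602 - \frac{i \sqrt{13935}}{2} \approx 30602.0 - 59.023 i$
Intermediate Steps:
$M = 53$ ($M = 22 - \left(-21 - 10\right) = 22 - -31 = 22 + 31 = 53$)
$c{\left(w \right)} = -6111$ ($c{\left(w \right)} = \left(53 + 10\right) \left(-45 - 52\right) = 63 \left(-97\right) = -6111$)
$Z = \frac{i \sqrt{13935}}{2}$ ($Z = \frac{\sqrt{-19371 + 5436}}{2} = \frac{\sqrt{-13935}}{2} = \frac{i \sqrt{13935}}{2} \approx 59.023 i$)
$L = 30602$ ($L = 24491 - -6111 = 24491 + 6111 = 30602$)
$L - Z = 30602 - \frac{i \sqrt{13935}}{2}$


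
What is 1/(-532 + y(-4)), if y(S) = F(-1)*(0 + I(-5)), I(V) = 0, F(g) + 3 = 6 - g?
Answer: -1/532 ≈ -0.0018797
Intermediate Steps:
F(g) = 3 - g (F(g) = -3 + (6 - g) = 3 - g)
y(S) = 0 (y(S) = (3 - 1*(-1))*(0 + 0) = (3 + 1)*0 = 4*0 = 0)
1/(-532 + y(-4)) = 1/(-532 + 0) = 1/(-532) = -1/532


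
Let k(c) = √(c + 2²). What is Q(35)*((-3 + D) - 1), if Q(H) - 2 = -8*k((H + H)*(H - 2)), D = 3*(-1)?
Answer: -14 + 56*√2314 ≈ 2679.8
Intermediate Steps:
D = -3
k(c) = √(4 + c) (k(c) = √(c + 4) = √(4 + c))
Q(H) = 2 - 8*√(4 + 2*H*(-2 + H)) (Q(H) = 2 - 8*√(4 + (H + H)*(H - 2)) = 2 - 8*√(4 + (2*H)*(-2 + H)) = 2 - 8*√(4 + 2*H*(-2 + H)))
Q(35)*((-3 + D) - 1) = (2 - 8*√2*√(2 + 35*(-2 + 35)))*((-3 - 3) - 1) = (2 - 8*√2*√(2 + 35*33))*(-6 - 1) = (2 - 8*√2*√(2 + 1155))*(-7) = (2 - 8*√2*√1157)*(-7) = (2 - 8*√2314)*(-7) = -14 + 56*√2314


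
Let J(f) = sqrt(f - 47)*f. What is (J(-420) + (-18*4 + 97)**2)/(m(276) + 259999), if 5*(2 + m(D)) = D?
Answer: 3125/1300261 - 2100*I*sqrt(467)/1300261 ≈ 0.0024034 - 0.034902*I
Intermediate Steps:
m(D) = -2 + D/5
J(f) = f*sqrt(-47 + f) (J(f) = sqrt(-47 + f)*f = f*sqrt(-47 + f))
(J(-420) + (-18*4 + 97)**2)/(m(276) + 259999) = (-420*sqrt(-47 - 420) + (-18*4 + 97)**2)/((-2 + (1/5)*276) + 259999) = (-420*I*sqrt(467) + (-72 + 97)**2)/((-2 + 276/5) + 259999) = (-420*I*sqrt(467) + 25**2)/(266/5 + 259999) = (-420*I*sqrt(467) + 625)/(1300261/5) = (625 - 420*I*sqrt(467))*(5/1300261) = 3125/1300261 - 2100*I*sqrt(467)/1300261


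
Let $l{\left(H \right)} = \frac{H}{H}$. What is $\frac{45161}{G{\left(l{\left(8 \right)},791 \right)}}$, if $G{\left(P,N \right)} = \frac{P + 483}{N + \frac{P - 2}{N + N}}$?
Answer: $\frac{56512714121}{765688} \approx 73807.0$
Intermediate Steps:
$l{\left(H \right)} = 1$
$G{\left(P,N \right)} = \frac{483 + P}{N + \frac{-2 + P}{2 N}}$
$\frac{45161}{G{\left(l{\left(8 \right)},791 \right)}} = \frac{45161}{2 \cdot 791 \frac{1}{-2 + 1 + 2 \cdot 791^{2}} \left(483 + 1\right)} = \frac{45161}{2 \cdot 791 \frac{1}{-2 + 1 + 2 \cdot 625681} \cdot 484} = \frac{45161}{2 \cdot 791 \frac{1}{-2 + 1 + 1251362} \cdot 484} = \frac{45161}{2 \cdot 791 \cdot \frac{1}{1251361} \cdot 484} = \frac{45161}{\frac{765688}{1251361}} = 45161 \cdot \frac{1251361}{765688} = \frac{56512714121}{765688}$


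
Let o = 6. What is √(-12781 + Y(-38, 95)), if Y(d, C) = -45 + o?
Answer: 2*I*√3205 ≈ 113.23*I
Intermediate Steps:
Y(d, C) = -39 (Y(d, C) = -45 + 6 = -39)
√(-12781 + Y(-38, 95)) = √(-12781 - 39) = √(-12820) = 2*I*√3205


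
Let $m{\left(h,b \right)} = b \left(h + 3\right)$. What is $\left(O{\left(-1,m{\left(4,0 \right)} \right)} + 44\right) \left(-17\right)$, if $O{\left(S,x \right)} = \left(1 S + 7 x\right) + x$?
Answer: $-731$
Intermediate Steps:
$m{\left(h,b \right)} = b \left(3 + h\right)$
$O{\left(S,x \right)} = S + 8 x$ ($O{\left(S,x \right)} = \left(S + 7 x\right) + x = S + 8 x$)
$\left(O{\left(-1,m{\left(4,0 \right)} \right)} + 44\right) \left(-17\right) = \left(\left(-1 + 8 \cdot 0 \left(3 + 4\right)\right) + 44\right) \left(-17\right) = \left(\left(-1 + 8 \cdot 0 \cdot 7\right) + 44\right) \left(-17\right) = \left(\left(-1 + 8 \cdot 0\right) + 44\right) \left(-17\right) = \left(\left(-1 + 0\right) + 44\right) \left(-17\right) = \left(-1 + 44\right) \left(-17\right) = 43 \left(-17\right) = -731$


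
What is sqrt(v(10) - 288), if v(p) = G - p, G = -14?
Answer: 2*I*sqrt(78) ≈ 17.664*I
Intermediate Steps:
v(p) = -14 - p
sqrt(v(10) - 288) = sqrt((-14 - 1*10) - 288) = sqrt((-14 - 10) - 288) = sqrt(-24 - 288) = sqrt(-312) = 2*I*sqrt(78)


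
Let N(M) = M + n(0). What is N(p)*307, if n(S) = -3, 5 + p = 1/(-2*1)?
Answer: -5219/2 ≈ -2609.5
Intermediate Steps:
p = -11/2 (p = -5 + 1/(-2*1) = -5 + 1/(-2) = -5 - ½ = -11/2 ≈ -5.5000)
N(M) = -3 + M (N(M) = M - 3 = -3 + M)
N(p)*307 = (-3 - 11/2)*307 = -17/2*307 = -5219/2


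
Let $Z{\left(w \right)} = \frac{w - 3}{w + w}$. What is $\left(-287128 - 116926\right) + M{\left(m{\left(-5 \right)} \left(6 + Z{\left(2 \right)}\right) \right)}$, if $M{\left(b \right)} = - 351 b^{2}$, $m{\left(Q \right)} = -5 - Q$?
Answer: $-404054$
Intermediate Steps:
$Z{\left(w \right)} = \frac{-3 + w}{2 w}$
$\left(-287128 - 116926\right) + M{\left(m{\left(-5 \right)} \left(6 + Z{\left(2 \right)}\right) \right)} = \left(-287128 - 116926\right) - 351 \left(\left(-5 - -5\right) \left(6 + \frac{-3 + 2}{2 \cdot 2}\right)\right)^{2} = -404054 - 351 \left(\left(-5 + 5\right) \left(6 + \frac{1}{2} \cdot \frac{1}{2} \left(-1\right)\right)\right)^{2} = -404054 - 351 \left(0 \left(6 - \frac{1}{4}\right)\right)^{2} = -404054 - 351 \left(0 \cdot \frac{23}{4}\right)^{2} = -404054 - 351 \cdot 0^{2} = -404054 - 0 = -404054 + 0 = -404054$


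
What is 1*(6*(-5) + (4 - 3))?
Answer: -29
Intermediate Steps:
1*(6*(-5) + (4 - 3)) = 1*(-30 + 1) = 1*(-29) = -29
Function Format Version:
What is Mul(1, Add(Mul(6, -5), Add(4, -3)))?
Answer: -29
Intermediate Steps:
Mul(1, Add(Mul(6, -5), Add(4, -3))) = Mul(1, Add(-30, 1)) = Mul(1, -29) = -29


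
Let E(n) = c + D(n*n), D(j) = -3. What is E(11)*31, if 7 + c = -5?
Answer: -465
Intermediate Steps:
c = -12 (c = -7 - 5 = -12)
E(n) = -15 (E(n) = -12 - 3 = -15)
E(11)*31 = -15*31 = -465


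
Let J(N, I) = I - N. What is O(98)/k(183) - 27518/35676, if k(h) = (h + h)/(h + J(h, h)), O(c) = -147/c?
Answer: -54275/35676 ≈ -1.5213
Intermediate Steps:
k(h) = 2 (k(h) = (h + h)/(h + (h - h)) = (2*h)/(h + 0) = (2*h)/h = 2)
O(98)/k(183) - 27518/35676 = -147/98/2 - 27518/35676 = -147*1/98*(½) - 27518*1/35676 = -3/2*½ - 13759/17838 = -¾ - 13759/17838 = -54275/35676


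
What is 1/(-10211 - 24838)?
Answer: -1/35049 ≈ -2.8531e-5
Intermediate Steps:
1/(-10211 - 24838) = 1/(-35049) = -1/35049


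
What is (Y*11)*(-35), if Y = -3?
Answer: 1155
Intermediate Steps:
(Y*11)*(-35) = -3*11*(-35) = -33*(-35) = 1155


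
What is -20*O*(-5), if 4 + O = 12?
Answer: 800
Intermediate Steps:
O = 8 (O = -4 + 12 = 8)
-20*O*(-5) = -20*8*(-5) = -160*(-5) = 800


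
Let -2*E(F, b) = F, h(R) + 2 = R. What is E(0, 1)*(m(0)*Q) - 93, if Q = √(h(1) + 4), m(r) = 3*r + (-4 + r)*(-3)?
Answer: -93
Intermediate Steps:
h(R) = -2 + R
E(F, b) = -F/2
m(r) = 12 (m(r) = 3*r + (12 - 3*r) = 12)
Q = √3 (Q = √((-2 + 1) + 4) = √(-1 + 4) = √3 ≈ 1.7320)
E(0, 1)*(m(0)*Q) - 93 = (-½*0)*(12*√3) - 93 = 0*(12*√3) - 93 = 0 - 93 = -93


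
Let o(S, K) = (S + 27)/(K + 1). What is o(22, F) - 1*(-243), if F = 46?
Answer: 11470/47 ≈ 244.04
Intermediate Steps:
o(S, K) = (27 + S)/(1 + K)
o(22, F) - 1*(-243) = (27 + 22)/(1 + 46) - 1*(-243) = 49/47 + 243 = 11470/47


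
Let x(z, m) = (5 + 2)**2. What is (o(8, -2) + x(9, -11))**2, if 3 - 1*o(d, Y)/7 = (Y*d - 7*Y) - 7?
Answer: 17689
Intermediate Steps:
x(z, m) = 49 (x(z, m) = 7**2 = 49)
o(d, Y) = 70 + 49*Y - 7*Y*d (o(d, Y) = 21 - 7*((Y*d - 7*Y) - 7) = 21 - 7*((-7*Y + Y*d) - 7) = 21 - 7*(-7 - 7*Y + Y*d) = 21 + (49 + 49*Y - 7*Y*d) = 70 + 49*Y - 7*Y*d)
(o(8, -2) + x(9, -11))**2 = ((70 + 49*(-2) - 7*(-2)*8) + 49)**2 = ((70 - 98 + 112) + 49)**2 = (84 + 49)**2 = 133**2 = 17689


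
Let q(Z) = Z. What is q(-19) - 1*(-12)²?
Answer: -163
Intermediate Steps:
q(-19) - 1*(-12)² = -19 - 1*(-12)² = -19 - 1*144 = -19 - 144 = -163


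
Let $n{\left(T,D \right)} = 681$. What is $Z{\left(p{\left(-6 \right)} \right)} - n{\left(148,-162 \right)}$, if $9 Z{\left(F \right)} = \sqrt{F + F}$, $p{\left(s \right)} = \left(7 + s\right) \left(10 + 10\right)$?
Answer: $-681 + \frac{2 \sqrt{10}}{9} \approx -680.3$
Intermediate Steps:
$p{\left(s \right)} = 140 + 20 s$ ($p{\left(s \right)} = \left(7 + s\right) 20 = 140 + 20 s$)
$Z{\left(F \right)} = \frac{\sqrt{2} \sqrt{F}}{9}$ ($Z{\left(F \right)} = \frac{\sqrt{F + F}}{9} = \frac{\sqrt{2 F}}{9} = \frac{\sqrt{2} \sqrt{F}}{9}$)
$Z{\left(p{\left(-6 \right)} \right)} - n{\left(148,-162 \right)} = \frac{\sqrt{2} \sqrt{140 + 20 \left(-6\right)}}{9} - 681 = \frac{\sqrt{2} \sqrt{140 - 120}}{9} - 681 = \frac{\sqrt{2} \sqrt{20}}{9} - 681 = \frac{\sqrt{2} \cdot 2 \sqrt{5}}{9} - 681 = \frac{2 \sqrt{10}}{9} - 681 = -681 + \frac{2 \sqrt{10}}{9}$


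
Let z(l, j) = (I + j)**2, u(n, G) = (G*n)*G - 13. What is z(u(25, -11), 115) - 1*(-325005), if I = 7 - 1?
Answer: 339646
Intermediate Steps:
I = 6
u(n, G) = -13 + n*G**2 (u(n, G) = n*G**2 - 13 = -13 + n*G**2)
z(l, j) = (6 + j)**2
z(u(25, -11), 115) - 1*(-325005) = (6 + 115)**2 - 1*(-325005) = 121**2 + 325005 = 14641 + 325005 = 339646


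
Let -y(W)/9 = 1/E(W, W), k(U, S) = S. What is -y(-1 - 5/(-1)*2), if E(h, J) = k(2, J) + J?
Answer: 1/2 ≈ 0.50000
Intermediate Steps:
E(h, J) = 2*J (E(h, J) = J + J = 2*J)
y(W) = -9/(2*W) (y(W) = -9*1/(2*W) = -9/(2*W))
-y(-1 - 5/(-1)*2) = -(-9)/(2*(-1 - 5/(-1)*2)) = -(-9)/(2*(-1 - 5*(-1)*2)) = -(-9)/(2*(-1 + 5*2)) = -(-9)/(2*(-1 + 10)) = -(-9)/(2*9) = -1*(-1/2) = 1/2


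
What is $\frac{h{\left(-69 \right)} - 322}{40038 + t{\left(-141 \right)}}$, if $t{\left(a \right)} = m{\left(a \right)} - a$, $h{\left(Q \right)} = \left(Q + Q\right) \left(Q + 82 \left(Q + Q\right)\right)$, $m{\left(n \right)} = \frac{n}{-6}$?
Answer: $\frac{3141616}{80405} \approx 39.072$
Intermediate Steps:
$m{\left(n \right)} = - \frac{n}{6}$ ($m{\left(n \right)} = n \left(- \frac{1}{6}\right) = - \frac{n}{6}$)
$h{\left(Q \right)} = 330 Q^{2}$ ($h{\left(Q \right)} = 2 Q \left(Q + 82 \cdot 2 Q\right) = 2 Q \left(Q + 164 Q\right) = 2 Q 165 Q = 330 Q^{2}$)
$t{\left(a \right)} = - \frac{7 a}{6}$ ($t{\left(a \right)} = - \frac{a}{6} - a = - \frac{7 a}{6}$)
$\frac{h{\left(-69 \right)} - 322}{40038 + t{\left(-141 \right)}} = \frac{330 \left(-69\right)^{2} - 322}{40038 - - \frac{329}{2}} = \frac{330 \cdot 4761 - 322}{40038 + \frac{329}{2}} = \frac{1571130 - 322}{\frac{80405}{2}} = 1570808 \cdot \frac{2}{80405} = \frac{3141616}{80405}$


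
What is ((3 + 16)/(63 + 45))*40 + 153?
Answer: 4321/27 ≈ 160.04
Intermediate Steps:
((3 + 16)/(63 + 45))*40 + 153 = (19/108)*40 + 153 = 190/27 + 153 = 4321/27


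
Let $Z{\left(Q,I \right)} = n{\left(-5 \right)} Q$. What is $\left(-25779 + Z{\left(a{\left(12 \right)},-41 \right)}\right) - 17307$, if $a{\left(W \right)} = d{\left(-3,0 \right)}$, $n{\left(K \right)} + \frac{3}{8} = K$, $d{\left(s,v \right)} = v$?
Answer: $-43086$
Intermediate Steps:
$n{\left(K \right)} = - \frac{3}{8} + K$
$a{\left(W \right)} = 0$
$Z{\left(Q,I \right)} = - \frac{43 Q}{8}$ ($Z{\left(Q,I \right)} = \left(- \frac{3}{8} - 5\right) Q = - \frac{43 Q}{8}$)
$\left(-25779 + Z{\left(a{\left(12 \right)},-41 \right)}\right) - 17307 = \left(-25779 - 0\right) - 17307 = \left(-25779 + 0\right) - 17307 = -25779 - 17307 = -43086$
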